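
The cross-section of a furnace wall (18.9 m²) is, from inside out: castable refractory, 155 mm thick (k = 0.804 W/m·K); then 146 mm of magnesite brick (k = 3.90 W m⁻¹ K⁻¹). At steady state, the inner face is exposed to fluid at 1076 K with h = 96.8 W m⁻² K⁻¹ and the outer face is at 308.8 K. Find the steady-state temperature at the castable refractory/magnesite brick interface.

T = 428 K

Resistance network (inner→outer):
  R_conv,in = 1/(hA) = 1/(96.8·18.9) = 5.466×10^-4 K/W
  R_castable refractory = L/(kA) = 0.155/(0.804·18.9) = 0.01020 K/W
  R_magnesite brick = L/(kA) = 0.146/(3.90·18.9) = 0.001981 K/W
ΣR = 5.466×10^-4 + 0.01020 + 0.001981 = 0.01273 K/W
Q = ΔT/ΣR = (1076 K − 308.8 K)/0.01273 = 60270 W
From the inner boundary to the castable refractory/magnesite brick interface, ΣR_partial = 0.01075 K/W.
T_interface = T_in − Q·ΣR_partial = 1076 K − (60270)(0.01075) = 428 K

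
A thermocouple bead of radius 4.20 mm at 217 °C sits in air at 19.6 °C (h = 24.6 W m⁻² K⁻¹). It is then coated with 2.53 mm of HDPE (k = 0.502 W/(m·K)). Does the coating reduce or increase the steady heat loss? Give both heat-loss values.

increases: 1.08 → 2.31 W

Critical radius for a sphere: r_cr = 2k/h = 0.0408 m = 4.08 cm.
Outer radius after coating: r₂ = 0.00420 + 0.00253 = 0.00673 m.
Since r₁ < r_cr and r₂ ≤ r_cr, the coating moves toward the maximum at r_cr — heat loss rises.
Bare: R = 1/(4πr₁²h) = 183.4 K/W; Q = 197.4/183.4 = 1.08 W.
Coated: R = R_cond + R_conv = 85.61 K/W; Q = 197.4/85.61 = 2.31 W.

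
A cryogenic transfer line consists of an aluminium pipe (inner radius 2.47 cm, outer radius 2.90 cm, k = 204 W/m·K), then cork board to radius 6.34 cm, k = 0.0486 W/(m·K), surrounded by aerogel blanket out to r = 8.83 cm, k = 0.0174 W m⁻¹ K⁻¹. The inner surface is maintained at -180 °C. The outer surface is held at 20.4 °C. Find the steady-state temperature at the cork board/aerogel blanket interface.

Series thermal resistances, inner to outer:
  R'_aluminium = ln(0.0290/0.0247)/(2πk) = 0.1605/(2π·204) = 1.252×10^-4 m·K/W
  R'_cork board = ln(0.0634/0.0290)/(2πk) = 0.7822/(2π·0.0486) = 2.561 m·K/W
  R'_aerogel blanket = ln(0.0883/0.0634)/(2πk) = 0.3313/(2π·0.0174) = 3.030 m·K/W
ΣR = 1.252×10^-4 + 2.561 + 3.030 = 5.591 m·K/W
Q' = ΔT/ΣR = (-180 °C − 20.4 °C)/5.591 = -35.84 W/m
From the inner boundary to the cork board/aerogel blanket interface, ΣR_partial = 2.561 m·K/W.
T_interface = T_in − Q'·ΣR_partial = -180 °C − (-35.84)(2.561) = -88.2 °C

T = -88.2 °C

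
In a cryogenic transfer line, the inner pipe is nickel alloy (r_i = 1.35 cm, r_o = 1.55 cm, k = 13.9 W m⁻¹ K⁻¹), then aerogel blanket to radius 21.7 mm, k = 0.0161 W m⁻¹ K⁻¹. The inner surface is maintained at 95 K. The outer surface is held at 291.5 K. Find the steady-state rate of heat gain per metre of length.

Resistance network (inner→outer):
  R'_nickel alloy = ln(0.0155/0.0135)/(2πk) = 0.1382/(2π·13.9) = 0.001582 m·K/W
  R'_aerogel blanket = ln(0.0217/0.0155)/(2πk) = 0.3365/(2π·0.0161) = 3.326 m·K/W
ΣR = 0.001582 + 3.326 = 3.328 m·K/W
Q' = ΔT/ΣR = (95 K − 291.5 K)/3.328 = -59.0 W/m
(Negative Q' ⇒ heat flows inward; heat gain = 59.0 W/m.)

Q' = 59.0 W/m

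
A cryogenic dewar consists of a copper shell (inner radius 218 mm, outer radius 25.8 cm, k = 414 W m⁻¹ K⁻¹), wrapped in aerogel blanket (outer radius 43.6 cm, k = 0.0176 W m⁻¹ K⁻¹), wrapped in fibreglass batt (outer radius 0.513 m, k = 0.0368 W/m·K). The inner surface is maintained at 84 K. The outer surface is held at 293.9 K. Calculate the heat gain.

Q = 26.6 W

Resistance network (inner→outer):
  R_copper = (1/0.218 − 1/0.258)/(4πk) = 0.7112/(4π·414) = 1.367×10^-4 K/W
  R_aerogel blanket = (1/0.258 − 1/0.436)/(4πk) = 1.582/(4π·0.0176) = 7.155 K/W
  R_fibreglass batt = (1/0.436 − 1/0.513)/(4πk) = 0.3443/(4π·0.0368) = 0.7444 K/W
ΣR = 1.367×10^-4 + 7.155 + 0.7444 = 7.900 K/W
Q = ΔT/ΣR = (84 K − 293.9 K)/7.900 = -26.6 W
(Negative Q ⇒ heat flows inward; heat gain = 26.6 W.)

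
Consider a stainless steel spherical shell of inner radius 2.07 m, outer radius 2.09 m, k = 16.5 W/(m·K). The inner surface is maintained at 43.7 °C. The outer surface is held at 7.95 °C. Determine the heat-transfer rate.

Q = 1.60×10^6 W

Q = 4πk·ΔT/(1/r₁ − 1/r₂) = 4π × 16.5 × 35.75 / (1/2.07 − 1/2.09) = 1.60×10^6 W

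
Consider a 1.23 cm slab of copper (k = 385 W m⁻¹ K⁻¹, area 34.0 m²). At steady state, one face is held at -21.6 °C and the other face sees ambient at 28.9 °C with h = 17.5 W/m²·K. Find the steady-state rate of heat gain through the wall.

Q = 30.0 kW

Treat each layer as a resistance in series:
  R_copper = L/(kA) = 0.0123/(385·34.0) = 9.396×10^-7 K/W
  R_conv,out = 1/(hA) = 1/(17.5·34.0) = 0.001681 K/W
ΣR = 9.396×10^-7 + 0.001681 = 0.001682 K/W
Q = ΔT/ΣR = (-21.6 °C − 28.9 °C)/0.001682 = -30000 W
(Negative Q ⇒ heat flows inward; heat gain = 30000 W.)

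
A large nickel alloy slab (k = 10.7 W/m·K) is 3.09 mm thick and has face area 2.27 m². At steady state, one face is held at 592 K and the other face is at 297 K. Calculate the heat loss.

Q = 2320 kW

Q = kA·ΔT/L = 10.7 × 2.27 × |592 K − 297 K| / 0.00309 = 2.32×10^6 W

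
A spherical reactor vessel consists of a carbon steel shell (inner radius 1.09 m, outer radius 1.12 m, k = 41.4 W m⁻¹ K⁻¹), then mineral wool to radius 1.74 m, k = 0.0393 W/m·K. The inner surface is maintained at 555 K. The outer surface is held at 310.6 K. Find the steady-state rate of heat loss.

Q = 379 W

Resistance network (inner→outer):
  R_carbon steel = (1/1.09 − 1/1.12)/(4πk) = 0.02457/(4π·41.4) = 4.724×10^-5 K/W
  R_mineral wool = (1/1.12 − 1/1.74)/(4πk) = 0.3181/(4π·0.0393) = 0.6442 K/W
ΣR = 4.724×10^-5 + 0.6442 = 0.6442 K/W
Q = ΔT/ΣR = (555 K − 310.6 K)/0.6442 = 379 W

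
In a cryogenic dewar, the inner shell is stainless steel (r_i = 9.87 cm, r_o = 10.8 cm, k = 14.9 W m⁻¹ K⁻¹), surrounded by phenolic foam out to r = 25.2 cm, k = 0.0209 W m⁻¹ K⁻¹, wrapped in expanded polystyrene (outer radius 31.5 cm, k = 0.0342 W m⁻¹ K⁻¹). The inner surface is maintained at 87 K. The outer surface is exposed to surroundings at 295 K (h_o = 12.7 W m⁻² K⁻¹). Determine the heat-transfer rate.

Q = 9.43 W

Resistance network (inner→outer):
  R_stainless steel = (1/0.0987 − 1/0.108)/(4πk) = 0.8725/(4π·14.9) = 0.004660 K/W
  R_phenolic foam = (1/0.108 − 1/0.252)/(4πk) = 5.291/(4π·0.0209) = 20.15 K/W
  R_expanded polystyrene = (1/0.252 − 1/0.315)/(4πk) = 0.7937/(4π·0.0342) = 1.847 K/W
  R_conv,out = 1/(4πr²h) = 1/(4π·0.315²·12.7) = 0.06315 K/W
ΣR = 0.004660 + 20.15 + 1.847 + 0.06315 = 22.06 K/W
Q = ΔT/ΣR = (87 K − 295 K)/22.06 = -9.43 W
(Negative Q ⇒ heat flows inward; heat gain = 9.43 W.)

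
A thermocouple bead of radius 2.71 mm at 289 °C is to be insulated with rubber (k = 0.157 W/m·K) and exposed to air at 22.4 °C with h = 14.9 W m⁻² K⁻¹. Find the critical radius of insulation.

r_cr = 2.11 cm

For a sphere, r_cr = 2k_ins/h = 2·0.157/14.9 = 0.0211 m = 2.11 cm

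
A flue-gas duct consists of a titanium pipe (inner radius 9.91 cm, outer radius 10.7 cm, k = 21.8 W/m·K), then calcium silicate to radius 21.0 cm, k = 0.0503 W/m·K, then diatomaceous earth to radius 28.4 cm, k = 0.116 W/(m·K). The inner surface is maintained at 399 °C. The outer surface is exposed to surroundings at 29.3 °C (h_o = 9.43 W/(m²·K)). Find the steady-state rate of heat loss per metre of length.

Q' = 142 W/m

Treat each layer as a resistance in series:
  R'_titanium = ln(0.107/0.0991)/(2πk) = 0.07670/(2π·21.8) = 5.600×10^-4 m·K/W
  R'_calcium silicate = ln(0.210/0.107)/(2πk) = 0.6743/(2π·0.0503) = 2.133 m·K/W
  R'_diatomaceous earth = ln(0.284/0.210)/(2πk) = 0.3019/(2π·0.116) = 0.4142 m·K/W
  R'_conv,out = 1/(2πr h) = 1/(2π·0.284·9.43) = 0.05943 m·K/W
ΣR = 5.600×10^-4 + 2.133 + 0.4142 + 0.05943 = 2.607 m·K/W
Q' = ΔT/ΣR = (399 °C − 29.3 °C)/2.607 = 142 W/m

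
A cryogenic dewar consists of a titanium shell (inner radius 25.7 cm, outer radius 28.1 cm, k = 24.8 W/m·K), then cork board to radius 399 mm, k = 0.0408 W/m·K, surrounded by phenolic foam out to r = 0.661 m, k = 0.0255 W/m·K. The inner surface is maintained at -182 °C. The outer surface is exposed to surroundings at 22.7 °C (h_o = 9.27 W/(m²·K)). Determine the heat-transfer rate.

Series thermal resistances, inner to outer:
  R_titanium = (1/0.257 − 1/0.281)/(4πk) = 0.3323/(4π·24.8) = 0.001066 K/W
  R_cork board = (1/0.281 − 1/0.399)/(4πk) = 1.052/(4π·0.0408) = 2.053 K/W
  R_phenolic foam = (1/0.399 − 1/0.661)/(4πk) = 0.9934/(4π·0.0255) = 3.100 K/W
  R_conv,out = 1/(4πr²h) = 1/(4π·0.661²·9.27) = 0.01965 K/W
ΣR = 0.001066 + 2.053 + 3.100 + 0.01965 = 5.174 K/W
Q = ΔT/ΣR = (-182 °C − 22.7 °C)/5.174 = -39.6 W
(Negative Q ⇒ heat flows inward; heat gain = 39.6 W.)

Q = 39.6 W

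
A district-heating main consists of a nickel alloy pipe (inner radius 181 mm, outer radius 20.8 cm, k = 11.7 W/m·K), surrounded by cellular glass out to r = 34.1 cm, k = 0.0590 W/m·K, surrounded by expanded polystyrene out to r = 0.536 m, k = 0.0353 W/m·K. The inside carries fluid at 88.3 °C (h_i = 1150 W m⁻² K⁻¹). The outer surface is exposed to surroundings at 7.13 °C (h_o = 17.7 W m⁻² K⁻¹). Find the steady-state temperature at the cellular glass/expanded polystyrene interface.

Treat each layer as a resistance in series:
  R'_conv,in = 1/(2πr h) = 1/(2π·0.181·1150) = 7.646×10^-4 m·K/W
  R'_nickel alloy = ln(0.208/0.181)/(2πk) = 0.1390/(2π·11.7) = 0.001891 m·K/W
  R'_cellular glass = ln(0.341/0.208)/(2πk) = 0.4943/(2π·0.0590) = 1.334 m·K/W
  R'_expanded polystyrene = ln(0.536/0.341)/(2πk) = 0.4523/(2π·0.0353) = 2.039 m·K/W
  R'_conv,out = 1/(2πr h) = 1/(2π·0.536·17.7) = 0.01678 m·K/W
ΣR = 7.646×10^-4 + 0.001891 + 1.334 + 2.039 + 0.01678 = 3.392 m·K/W
Q' = ΔT/ΣR = (88.3 °C − 7.13 °C)/3.392 = 23.93 W/m
From the inner boundary to the cellular glass/expanded polystyrene interface, ΣR_partial = 1.337 m·K/W.
T_interface = T_in − Q'·ΣR_partial = 88.3 °C − (23.93)(1.337) = 56.3 °C

T = 56.3 °C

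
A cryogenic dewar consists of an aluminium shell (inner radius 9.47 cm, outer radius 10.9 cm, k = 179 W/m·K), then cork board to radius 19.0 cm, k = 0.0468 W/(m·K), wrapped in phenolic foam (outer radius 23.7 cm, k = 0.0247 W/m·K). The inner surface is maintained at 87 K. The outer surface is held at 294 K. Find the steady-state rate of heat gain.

Q = 20.7 W

Treat each layer as a resistance in series:
  R_aluminium = (1/0.0947 − 1/0.109)/(4πk) = 1.385/(4π·179) = 6.159×10^-4 K/W
  R_cork board = (1/0.109 − 1/0.190)/(4πk) = 3.911/(4π·0.0468) = 6.650 K/W
  R_phenolic foam = (1/0.190 − 1/0.237)/(4πk) = 1.044/(4π·0.0247) = 3.363 K/W
ΣR = 6.159×10^-4 + 6.650 + 3.363 = 10.01 K/W
Q = ΔT/ΣR = (87 K − 294 K)/10.01 = -20.7 W
(Negative Q ⇒ heat flows inward; heat gain = 20.7 W.)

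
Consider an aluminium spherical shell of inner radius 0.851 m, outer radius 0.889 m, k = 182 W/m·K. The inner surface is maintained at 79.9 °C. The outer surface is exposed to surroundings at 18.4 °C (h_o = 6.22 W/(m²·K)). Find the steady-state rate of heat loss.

Q = 3.79 kW

Series thermal resistances, inner to outer:
  R_aluminium = (1/0.851 − 1/0.889)/(4πk) = 0.05023/(4π·182) = 2.196×10^-5 K/W
  R_conv,out = 1/(4πr²h) = 1/(4π·0.889²·6.22) = 0.01619 K/W
ΣR = 2.196×10^-5 + 0.01619 = 0.01621 K/W
Q = ΔT/ΣR = (79.9 °C − 18.4 °C)/0.01621 = 3790 W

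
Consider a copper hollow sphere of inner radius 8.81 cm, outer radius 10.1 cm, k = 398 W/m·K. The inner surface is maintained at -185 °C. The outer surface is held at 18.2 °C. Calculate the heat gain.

Q = 4πk·ΔT/(1/r₁ − 1/r₂) = 4π × 398 × 203.2 / (1/0.0881 − 1/0.101) = 7.01×10^5 W

Q = 701 kW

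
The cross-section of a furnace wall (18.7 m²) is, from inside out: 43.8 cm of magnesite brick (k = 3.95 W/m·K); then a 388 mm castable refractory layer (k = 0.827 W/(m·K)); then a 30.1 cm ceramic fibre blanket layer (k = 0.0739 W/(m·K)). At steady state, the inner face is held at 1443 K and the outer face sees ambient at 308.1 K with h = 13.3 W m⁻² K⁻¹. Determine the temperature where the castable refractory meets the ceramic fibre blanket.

Series thermal resistances, inner to outer:
  R_magnesite brick = L/(kA) = 0.438/(3.95·18.7) = 0.005930 K/W
  R_castable refractory = L/(kA) = 0.388/(0.827·18.7) = 0.02509 K/W
  R_ceramic fibre blanket = L/(kA) = 0.301/(0.0739·18.7) = 0.2178 K/W
  R_conv,out = 1/(hA) = 1/(13.3·18.7) = 0.004021 K/W
ΣR = 0.005930 + 0.02509 + 0.2178 + 0.004021 = 0.2528 K/W
Q = ΔT/ΣR = (1443 K − 308.1 K)/0.2528 = 4489 W
From the inner boundary to the castable refractory/ceramic fibre blanket interface, ΣR_partial = 0.03102 K/W.
T_interface = T_in − Q·ΣR_partial = 1443 K − (4489)(0.03102) = 1304 K

T = 1304 K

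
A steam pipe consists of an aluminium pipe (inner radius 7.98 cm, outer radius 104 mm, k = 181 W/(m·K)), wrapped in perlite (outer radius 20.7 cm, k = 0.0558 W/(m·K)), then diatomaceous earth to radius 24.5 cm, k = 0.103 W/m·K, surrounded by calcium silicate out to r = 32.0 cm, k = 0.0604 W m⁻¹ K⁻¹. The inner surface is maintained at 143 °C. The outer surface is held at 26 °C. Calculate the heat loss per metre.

Treat each layer as a resistance in series:
  R'_aluminium = ln(0.104/0.0798)/(2πk) = 0.2649/(2π·181) = 2.329×10^-4 m·K/W
  R'_perlite = ln(0.207/0.104)/(2πk) = 0.6883/(2π·0.0558) = 1.963 m·K/W
  R'_diatomaceous earth = ln(0.245/0.207)/(2πk) = 0.1685/(2π·0.103) = 0.2604 m·K/W
  R'_calcium silicate = ln(0.320/0.245)/(2πk) = 0.2671/(2π·0.0604) = 0.7037 m·K/W
ΣR = 2.329×10^-4 + 1.963 + 0.2604 + 0.7037 = 2.927 m·K/W
Q' = ΔT/ΣR = (143 °C − 26 °C)/2.927 = 40.0 W/m

Q' = 40.0 W/m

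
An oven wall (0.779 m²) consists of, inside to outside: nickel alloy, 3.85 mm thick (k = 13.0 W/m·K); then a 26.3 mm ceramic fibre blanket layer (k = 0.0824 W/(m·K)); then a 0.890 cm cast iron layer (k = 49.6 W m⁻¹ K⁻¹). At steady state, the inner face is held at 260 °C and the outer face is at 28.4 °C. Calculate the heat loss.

Q = 564 W

Treat each layer as a resistance in series:
  R_nickel alloy = L/(kA) = 0.00385/(13.0·0.779) = 3.802×10^-4 K/W
  R_ceramic fibre blanket = L/(kA) = 0.0263/(0.0824·0.779) = 0.4097 K/W
  R_cast iron = L/(kA) = 0.00890/(49.6·0.779) = 2.303×10^-4 K/W
ΣR = 3.802×10^-4 + 0.4097 + 2.303×10^-4 = 0.4103 K/W
Q = ΔT/ΣR = (260 °C − 28.4 °C)/0.4103 = 564 W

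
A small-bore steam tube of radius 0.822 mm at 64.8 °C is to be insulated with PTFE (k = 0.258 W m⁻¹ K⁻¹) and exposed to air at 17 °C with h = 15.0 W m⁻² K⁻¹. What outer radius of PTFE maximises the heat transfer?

For a cylinder, r_cr = k_ins/h = 0.258/15.0 = 0.0172 m = 1.72 cm

r_cr = 1.72 cm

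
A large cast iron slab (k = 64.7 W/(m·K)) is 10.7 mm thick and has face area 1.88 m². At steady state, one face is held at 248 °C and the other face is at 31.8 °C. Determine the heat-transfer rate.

Q = kA·ΔT/L = 64.7 × 1.88 × |248 °C − 31.8 °C| / 0.0107 = 2.46×10^6 W

Q = 2460 kW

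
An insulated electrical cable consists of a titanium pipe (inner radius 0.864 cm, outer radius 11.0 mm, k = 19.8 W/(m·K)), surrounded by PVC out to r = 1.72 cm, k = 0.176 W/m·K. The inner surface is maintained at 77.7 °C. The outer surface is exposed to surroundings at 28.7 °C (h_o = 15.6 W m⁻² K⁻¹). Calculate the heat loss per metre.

Q' = 49.0 W/m

Series thermal resistances, inner to outer:
  R'_titanium = ln(0.0110/0.00864)/(2πk) = 0.2415/(2π·19.8) = 0.001941 m·K/W
  R'_PVC = ln(0.0172/0.0110)/(2πk) = 0.4470/(2π·0.176) = 0.4042 m·K/W
  R'_conv,out = 1/(2πr h) = 1/(2π·0.0172·15.6) = 0.5932 m·K/W
ΣR = 0.001941 + 0.4042 + 0.5932 = 0.9993 m·K/W
Q' = ΔT/ΣR = (77.7 °C − 28.7 °C)/0.9993 = 49.0 W/m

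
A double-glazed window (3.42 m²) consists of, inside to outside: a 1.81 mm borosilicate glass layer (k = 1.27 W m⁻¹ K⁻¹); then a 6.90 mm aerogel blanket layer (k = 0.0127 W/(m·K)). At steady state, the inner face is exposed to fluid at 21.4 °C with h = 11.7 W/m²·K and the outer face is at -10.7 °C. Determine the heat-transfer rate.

Q = 174 W

Treat each layer as a resistance in series:
  R_conv,in = 1/(hA) = 1/(11.7·3.42) = 0.02499 K/W
  R_borosilicate glass = L/(kA) = 0.00181/(1.27·3.42) = 4.167×10^-4 K/W
  R_aerogel blanket = L/(kA) = 0.00690/(0.0127·3.42) = 0.1589 K/W
ΣR = 0.02499 + 4.167×10^-4 + 0.1589 = 0.1843 K/W
Q = ΔT/ΣR = (21.4 °C − -10.7 °C)/0.1843 = 174 W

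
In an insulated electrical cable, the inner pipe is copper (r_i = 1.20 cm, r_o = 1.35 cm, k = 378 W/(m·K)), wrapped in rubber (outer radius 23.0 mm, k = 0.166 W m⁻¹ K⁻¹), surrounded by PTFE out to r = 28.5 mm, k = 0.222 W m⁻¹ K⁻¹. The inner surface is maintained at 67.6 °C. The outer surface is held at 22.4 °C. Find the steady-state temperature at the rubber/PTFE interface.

Series thermal resistances, inner to outer:
  R'_copper = ln(0.0135/0.0120)/(2πk) = 0.1178/(2π·378) = 4.959×10^-5 m·K/W
  R'_rubber = ln(0.0230/0.0135)/(2πk) = 0.5328/(2π·0.166) = 0.5108 m·K/W
  R'_PTFE = ln(0.0285/0.0230)/(2πk) = 0.2144/(2π·0.222) = 0.1537 m·K/W
ΣR = 4.959×10^-5 + 0.5108 + 0.1537 = 0.6645 m·K/W
Q' = ΔT/ΣR = (67.6 °C − 22.4 °C)/0.6645 = 68.02 W/m
From the inner boundary to the rubber/PTFE interface, ΣR_partial = 0.5108 m·K/W.
T_interface = T_in − Q'·ΣR_partial = 67.6 °C − (68.02)(0.5108) = 32.9 °C

T = 32.9 °C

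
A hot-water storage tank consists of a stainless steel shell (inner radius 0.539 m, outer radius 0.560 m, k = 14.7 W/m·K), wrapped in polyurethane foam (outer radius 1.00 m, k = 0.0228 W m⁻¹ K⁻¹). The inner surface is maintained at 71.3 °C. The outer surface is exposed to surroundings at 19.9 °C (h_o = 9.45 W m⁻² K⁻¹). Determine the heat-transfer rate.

Resistance network (inner→outer):
  R_stainless steel = (1/0.539 − 1/0.560)/(4πk) = 0.06957/(4π·14.7) = 3.766×10^-4 K/W
  R_polyurethane foam = (1/0.560 − 1/1.00)/(4πk) = 0.7857/(4π·0.0228) = 2.742 K/W
  R_conv,out = 1/(4πr²h) = 1/(4π·1.00²·9.45) = 0.008421 K/W
ΣR = 3.766×10^-4 + 2.742 + 0.008421 = 2.751 K/W
Q = ΔT/ΣR = (71.3 °C − 19.9 °C)/2.751 = 18.7 W

Q = 18.7 W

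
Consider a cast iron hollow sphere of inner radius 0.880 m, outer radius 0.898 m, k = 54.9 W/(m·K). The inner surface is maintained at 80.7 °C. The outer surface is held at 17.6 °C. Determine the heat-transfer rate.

Q = 4πk·ΔT/(1/r₁ − 1/r₂) = 4π × 54.9 × 63.1 / (1/0.880 − 1/0.898) = 1.91×10^6 W

Q = 1910 kW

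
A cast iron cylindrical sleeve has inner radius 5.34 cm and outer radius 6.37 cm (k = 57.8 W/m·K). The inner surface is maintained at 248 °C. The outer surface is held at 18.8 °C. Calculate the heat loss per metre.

Q' = 472 kW/m

Q' = 2πk·ΔT/ln(r₂/r₁) = 2π × 57.8 × 229.2 / ln(0.0637/0.0534) = 4.72×10^5 W/m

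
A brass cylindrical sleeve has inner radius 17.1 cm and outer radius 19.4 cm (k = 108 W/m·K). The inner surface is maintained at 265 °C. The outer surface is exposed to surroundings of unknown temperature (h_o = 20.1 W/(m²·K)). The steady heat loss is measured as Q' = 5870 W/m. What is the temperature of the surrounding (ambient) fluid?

Sum the resistances:
  R'_brass = ln(0.194/0.171)/(2πk) = 0.1262/(2π·108) = 1.860×10^-4 m·K/W
  R'_conv,out = 1/(2πr h) = 1/(2π·0.194·20.1) = 0.04082 m·K/W
ΣR = 0.04100 m·K/W
ΔT = Q'·ΣR = 5870 × 0.04100 = 240.7 K
Heat flows outward, so T_out = T_in − ΔT = 265 − 240.7 = 24.3 °C

T_out = 24.3 °C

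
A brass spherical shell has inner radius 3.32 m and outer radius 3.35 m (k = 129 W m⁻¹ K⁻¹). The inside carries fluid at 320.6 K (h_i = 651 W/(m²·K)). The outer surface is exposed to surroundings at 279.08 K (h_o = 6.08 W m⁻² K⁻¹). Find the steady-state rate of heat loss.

Q = 35200 W

Treat each layer as a resistance in series:
  R_conv,in = 1/(4πr²h) = 1/(4π·3.32²·651) = 1.109×10^-5 K/W
  R_brass = (1/3.32 − 1/3.35)/(4πk) = 0.002697/(4π·129) = 1.664×10^-6 K/W
  R_conv,out = 1/(4πr²h) = 1/(4π·3.35²·6.08) = 0.001166 K/W
ΣR = 1.109×10^-5 + 1.664×10^-6 + 0.001166 = 0.001179 K/W
Q = ΔT/ΣR = (320.6 K − 279.08 K)/0.001179 = 35200 W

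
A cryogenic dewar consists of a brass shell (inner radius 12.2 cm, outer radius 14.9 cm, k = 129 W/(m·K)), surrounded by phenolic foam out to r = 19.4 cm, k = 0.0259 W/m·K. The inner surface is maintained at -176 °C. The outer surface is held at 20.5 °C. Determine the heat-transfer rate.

Q = 41.1 W

Treat each layer as a resistance in series:
  R_brass = (1/0.122 − 1/0.149)/(4πk) = 1.485/(4π·129) = 9.163×10^-4 K/W
  R_phenolic foam = (1/0.149 − 1/0.194)/(4πk) = 1.557/(4π·0.0259) = 4.783 K/W
ΣR = 9.163×10^-4 + 4.783 = 4.784 K/W
Q = ΔT/ΣR = (-176 °C − 20.5 °C)/4.784 = -41.1 W
(Negative Q ⇒ heat flows inward; heat gain = 41.1 W.)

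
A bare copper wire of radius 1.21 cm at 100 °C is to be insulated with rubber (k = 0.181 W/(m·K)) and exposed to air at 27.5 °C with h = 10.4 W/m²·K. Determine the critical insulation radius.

r_cr = 1.74 cm

For a cylinder, r_cr = k_ins/h = 0.181/10.4 = 0.0174 m = 1.74 cm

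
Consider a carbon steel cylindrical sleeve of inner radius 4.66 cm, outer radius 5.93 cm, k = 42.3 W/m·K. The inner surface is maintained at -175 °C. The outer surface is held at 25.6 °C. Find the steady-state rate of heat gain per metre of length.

Q' = 2πk·ΔT/ln(r₂/r₁) = 2π × 42.3 × 200.6 / ln(0.0593/0.0466) = 2.21×10^5 W/m

Q' = 221 kW/m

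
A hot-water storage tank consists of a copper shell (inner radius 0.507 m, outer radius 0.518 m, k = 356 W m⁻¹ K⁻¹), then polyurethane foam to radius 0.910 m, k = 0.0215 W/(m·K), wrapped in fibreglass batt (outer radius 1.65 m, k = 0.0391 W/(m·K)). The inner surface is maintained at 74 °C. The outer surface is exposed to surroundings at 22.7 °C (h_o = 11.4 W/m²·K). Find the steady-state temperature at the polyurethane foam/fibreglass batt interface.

Series thermal resistances, inner to outer:
  R_copper = (1/0.507 − 1/0.518)/(4πk) = 0.04188/(4π·356) = 9.363×10^-6 K/W
  R_polyurethane foam = (1/0.518 − 1/0.910)/(4πk) = 0.8316/(4π·0.0215) = 3.078 K/W
  R_fibreglass batt = (1/0.910 − 1/1.65)/(4πk) = 0.4928/(4π·0.0391) = 1.003 K/W
  R_conv,out = 1/(4πr²h) = 1/(4π·1.65²·11.4) = 0.002564 K/W
ΣR = 9.363×10^-6 + 3.078 + 1.003 + 0.002564 = 4.084 K/W
Q = ΔT/ΣR = (74 °C − 22.7 °C)/4.084 = 12.56 W
From the inner boundary to the polyurethane foam/fibreglass batt interface, ΣR_partial = 3.078 K/W.
T_interface = T_in − Q·ΣR_partial = 74 °C − (12.56)(3.078) = 35.3 °C

T = 35.3 °C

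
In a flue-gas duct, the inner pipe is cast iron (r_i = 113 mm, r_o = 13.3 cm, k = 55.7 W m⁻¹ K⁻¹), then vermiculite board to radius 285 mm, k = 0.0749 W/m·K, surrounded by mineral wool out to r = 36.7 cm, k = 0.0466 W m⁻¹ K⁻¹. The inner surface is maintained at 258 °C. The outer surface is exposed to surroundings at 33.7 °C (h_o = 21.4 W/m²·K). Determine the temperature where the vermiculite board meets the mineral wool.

Treat each layer as a resistance in series:
  R'_cast iron = ln(0.133/0.113)/(2πk) = 0.1630/(2π·55.7) = 4.656×10^-4 m·K/W
  R'_vermiculite board = ln(0.285/0.133)/(2πk) = 0.7621/(2π·0.0749) = 1.619 m·K/W
  R'_mineral wool = ln(0.367/0.285)/(2πk) = 0.2529/(2π·0.0466) = 0.8636 m·K/W
  R'_conv,out = 1/(2πr h) = 1/(2π·0.367·21.4) = 0.02026 m·K/W
ΣR = 4.656×10^-4 + 1.619 + 0.8636 + 0.02026 = 2.503 m·K/W
Q' = ΔT/ΣR = (258 °C − 33.7 °C)/2.503 = 89.61 W/m
From the inner boundary to the vermiculite board/mineral wool interface, ΣR_partial = 1.619 m·K/W.
T_interface = T_in − Q'·ΣR_partial = 258 °C − (89.61)(1.619) = 113 °C

T = 113 °C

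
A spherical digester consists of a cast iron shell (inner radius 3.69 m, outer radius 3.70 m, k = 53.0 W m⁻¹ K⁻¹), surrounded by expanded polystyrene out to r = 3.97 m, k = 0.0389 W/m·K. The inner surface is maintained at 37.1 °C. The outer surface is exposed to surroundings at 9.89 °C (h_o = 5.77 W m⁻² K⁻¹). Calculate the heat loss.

Treat each layer as a resistance in series:
  R_cast iron = (1/3.69 − 1/3.70)/(4πk) = 7.324×10^-4/(4π·53.0) = 1.100×10^-6 K/W
  R_expanded polystyrene = (1/3.70 − 1/3.97)/(4πk) = 0.01838/(4π·0.0389) = 0.03760 K/W
  R_conv,out = 1/(4πr²h) = 1/(4π·3.97²·5.77) = 8.751×10^-4 K/W
ΣR = 1.100×10^-6 + 0.03760 + 8.751×10^-4 = 0.03848 K/W
Q = ΔT/ΣR = (37.1 °C − 9.89 °C)/0.03848 = 707 W

Q = 707 W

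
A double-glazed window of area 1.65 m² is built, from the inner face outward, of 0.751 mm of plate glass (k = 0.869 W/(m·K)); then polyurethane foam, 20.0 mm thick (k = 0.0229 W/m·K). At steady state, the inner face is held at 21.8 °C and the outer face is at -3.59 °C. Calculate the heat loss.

Treat each layer as a resistance in series:
  R_plate glass = L/(kA) = 7.51×10^-4/(0.869·1.65) = 5.238×10^-4 K/W
  R_polyurethane foam = L/(kA) = 0.0200/(0.0229·1.65) = 0.5293 K/W
ΣR = 5.238×10^-4 + 0.5293 = 0.5298 K/W
Q = ΔT/ΣR = (21.8 °C − -3.59 °C)/0.5298 = 47.9 W

Q = 47.9 W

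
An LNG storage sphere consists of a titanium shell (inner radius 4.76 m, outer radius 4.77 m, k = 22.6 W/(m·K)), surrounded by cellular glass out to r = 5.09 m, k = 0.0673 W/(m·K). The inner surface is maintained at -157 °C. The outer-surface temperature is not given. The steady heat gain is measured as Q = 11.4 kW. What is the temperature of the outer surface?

T_out = 20.7 °C

Sum the resistances:
  R_titanium = (1/4.76 − 1/4.77)/(4πk) = 4.404×10^-4/(4π·22.6) = 1.551×10^-6 K/W
  R_cellular glass = (1/4.77 − 1/5.09)/(4πk) = 0.01318/(4π·0.0673) = 0.01558 K/W
ΣR = 0.01559 K/W
ΔT = Q·ΣR = 11400 × 0.01559 = 177.7 K
Heat flows inward, so T_out = T_in + ΔT = -157 + 177.7 = 20.7 °C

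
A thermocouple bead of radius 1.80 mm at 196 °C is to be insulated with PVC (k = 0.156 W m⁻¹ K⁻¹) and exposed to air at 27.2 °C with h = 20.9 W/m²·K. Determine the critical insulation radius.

r_cr = 1.49 cm

For a sphere, r_cr = 2k_ins/h = 2·0.156/20.9 = 0.0149 m = 1.49 cm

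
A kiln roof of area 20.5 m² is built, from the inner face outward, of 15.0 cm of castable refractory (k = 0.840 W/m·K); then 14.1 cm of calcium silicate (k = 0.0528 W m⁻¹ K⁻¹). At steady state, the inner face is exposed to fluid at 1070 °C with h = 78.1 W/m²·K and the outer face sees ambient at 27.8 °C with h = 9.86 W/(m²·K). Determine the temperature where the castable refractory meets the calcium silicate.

T = 1003 °C

Series thermal resistances, inner to outer:
  R_conv,in = 1/(hA) = 1/(78.1·20.5) = 6.246×10^-4 K/W
  R_castable refractory = L/(kA) = 0.150/(0.840·20.5) = 0.008711 K/W
  R_calcium silicate = L/(kA) = 0.141/(0.0528·20.5) = 0.1303 K/W
  R_conv,out = 1/(hA) = 1/(9.86·20.5) = 0.004947 K/W
ΣR = 6.246×10^-4 + 0.008711 + 0.1303 + 0.004947 = 0.1446 K/W
Q = ΔT/ΣR = (1070 °C − 27.8 °C)/0.1446 = 7207 W
From the inner boundary to the castable refractory/calcium silicate interface, ΣR_partial = 0.009336 K/W.
T_interface = T_in − Q·ΣR_partial = 1070 °C − (7207)(0.009336) = 1003 °C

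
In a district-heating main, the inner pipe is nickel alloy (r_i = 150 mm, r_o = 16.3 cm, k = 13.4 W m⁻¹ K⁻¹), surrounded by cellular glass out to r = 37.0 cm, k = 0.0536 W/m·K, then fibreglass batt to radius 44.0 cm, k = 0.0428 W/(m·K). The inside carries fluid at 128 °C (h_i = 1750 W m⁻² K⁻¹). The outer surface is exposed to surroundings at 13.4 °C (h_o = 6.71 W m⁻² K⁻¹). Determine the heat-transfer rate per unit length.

Q' = 36.6 W/m

Series thermal resistances, inner to outer:
  R'_conv,in = 1/(2πr h) = 1/(2π·0.150·1750) = 6.063×10^-4 m·K/W
  R'_nickel alloy = ln(0.163/0.150)/(2πk) = 0.08311/(2π·13.4) = 9.872×10^-4 m·K/W
  R'_cellular glass = ln(0.370/0.163)/(2πk) = 0.8198/(2π·0.0536) = 2.434 m·K/W
  R'_fibreglass batt = ln(0.440/0.370)/(2πk) = 0.1733/(2π·0.0428) = 0.6443 m·K/W
  R'_conv,out = 1/(2πr h) = 1/(2π·0.440·6.71) = 0.05391 m·K/W
ΣR = 6.063×10^-4 + 9.872×10^-4 + 2.434 + 0.6443 + 0.05391 = 3.134 m·K/W
Q' = ΔT/ΣR = (128 °C − 13.4 °C)/3.134 = 36.6 W/m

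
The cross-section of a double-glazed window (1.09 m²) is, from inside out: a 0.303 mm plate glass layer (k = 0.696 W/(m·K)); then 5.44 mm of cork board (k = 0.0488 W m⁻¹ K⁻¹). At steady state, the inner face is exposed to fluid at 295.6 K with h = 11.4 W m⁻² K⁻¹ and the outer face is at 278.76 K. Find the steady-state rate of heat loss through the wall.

Q = 91.9 W

Resistance network (inner→outer):
  R_conv,in = 1/(hA) = 1/(11.4·1.09) = 0.08048 K/W
  R_plate glass = L/(kA) = 3.03×10^-4/(0.696·1.09) = 3.994×10^-4 K/W
  R_cork board = L/(kA) = 0.00544/(0.0488·1.09) = 0.1023 K/W
ΣR = 0.08048 + 3.994×10^-4 + 0.1023 = 0.1832 K/W
Q = ΔT/ΣR = (295.6 K − 278.76 K)/0.1832 = 91.9 W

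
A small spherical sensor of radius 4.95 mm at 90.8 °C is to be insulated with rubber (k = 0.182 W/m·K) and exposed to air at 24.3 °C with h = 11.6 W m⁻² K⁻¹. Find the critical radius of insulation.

r_cr = 3.14 cm

For a sphere, r_cr = 2k_ins/h = 2·0.182/11.6 = 0.0314 m = 3.14 cm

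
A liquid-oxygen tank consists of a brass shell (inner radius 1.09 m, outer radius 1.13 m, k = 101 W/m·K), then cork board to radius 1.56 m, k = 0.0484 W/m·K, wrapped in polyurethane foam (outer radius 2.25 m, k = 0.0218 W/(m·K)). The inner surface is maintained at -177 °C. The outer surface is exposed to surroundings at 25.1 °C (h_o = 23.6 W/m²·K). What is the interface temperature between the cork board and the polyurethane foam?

Treat each layer as a resistance in series:
  R_brass = (1/1.09 − 1/1.13)/(4πk) = 0.03248/(4π·101) = 2.559×10^-5 K/W
  R_cork board = (1/1.13 − 1/1.56)/(4πk) = 0.2439/(4π·0.0484) = 0.4011 K/W
  R_polyurethane foam = (1/1.56 − 1/2.25)/(4πk) = 0.1966/(4π·0.0218) = 0.7176 K/W
  R_conv,out = 1/(4πr²h) = 1/(4π·2.25²·23.6) = 6.661×10^-4 K/W
ΣR = 2.559×10^-5 + 0.4011 + 0.7176 + 6.661×10^-4 = 1.119 K/W
Q = ΔT/ΣR = (-177 °C − 25.1 °C)/1.119 = -180.6 W
From the inner boundary to the cork board/polyurethane foam interface, ΣR_partial = 0.4011 K/W.
T_interface = T_in − Q·ΣR_partial = -177 °C − (-180.6)(0.4011) = -105 °C

T = -105 °C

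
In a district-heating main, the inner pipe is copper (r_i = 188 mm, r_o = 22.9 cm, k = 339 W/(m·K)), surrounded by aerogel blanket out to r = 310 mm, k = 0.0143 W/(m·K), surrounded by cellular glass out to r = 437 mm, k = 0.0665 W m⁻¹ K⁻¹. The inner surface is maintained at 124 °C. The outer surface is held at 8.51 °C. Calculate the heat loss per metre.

Treat each layer as a resistance in series:
  R'_copper = ln(0.229/0.188)/(2πk) = 0.1973/(2π·339) = 9.262×10^-5 m·K/W
  R'_aerogel blanket = ln(0.310/0.229)/(2πk) = 0.3029/(2π·0.0143) = 3.371 m·K/W
  R'_cellular glass = ln(0.437/0.310)/(2πk) = 0.3434/(2π·0.0665) = 0.8218 m·K/W
ΣR = 9.262×10^-5 + 3.371 + 0.8218 = 4.193 m·K/W
Q' = ΔT/ΣR = (124 °C − 8.51 °C)/4.193 = 27.5 W/m

Q' = 27.5 W/m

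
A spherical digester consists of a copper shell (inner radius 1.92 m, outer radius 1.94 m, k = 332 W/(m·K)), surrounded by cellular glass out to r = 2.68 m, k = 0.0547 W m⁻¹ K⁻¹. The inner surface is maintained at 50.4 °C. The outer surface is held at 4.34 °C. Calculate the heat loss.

Series thermal resistances, inner to outer:
  R_copper = (1/1.92 − 1/1.94)/(4πk) = 0.005369/(4π·332) = 1.287×10^-6 K/W
  R_cellular glass = (1/1.94 − 1/2.68)/(4πk) = 0.1423/(4π·0.0547) = 0.2071 K/W
ΣR = 1.287×10^-6 + 0.2071 = 0.2071 K/W
Q = ΔT/ΣR = (50.4 °C − 4.34 °C)/0.2071 = 222 W

Q = 222 W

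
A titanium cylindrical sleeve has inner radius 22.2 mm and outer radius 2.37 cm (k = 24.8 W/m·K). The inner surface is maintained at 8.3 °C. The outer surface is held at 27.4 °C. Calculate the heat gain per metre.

Q' = 2πk·ΔT/ln(r₂/r₁) = 2π × 24.8 × 19.1 / ln(0.0237/0.0222) = 45500 W/m

Q' = 45.5 kW/m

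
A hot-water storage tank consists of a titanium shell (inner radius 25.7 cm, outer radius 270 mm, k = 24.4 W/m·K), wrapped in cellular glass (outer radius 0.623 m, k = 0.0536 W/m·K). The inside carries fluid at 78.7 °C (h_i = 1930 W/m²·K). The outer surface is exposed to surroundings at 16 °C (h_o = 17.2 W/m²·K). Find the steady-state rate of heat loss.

Resistance network (inner→outer):
  R_conv,in = 1/(4πr²h) = 1/(4π·0.257²·1930) = 6.243×10^-4 K/W
  R_titanium = (1/0.257 − 1/0.270)/(4πk) = 0.1873/(4π·24.4) = 6.110×10^-4 K/W
  R_cellular glass = (1/0.270 − 1/0.623)/(4πk) = 2.099/(4π·0.0536) = 3.116 K/W
  R_conv,out = 1/(4πr²h) = 1/(4π·0.623²·17.2) = 0.01192 K/W
ΣR = 6.243×10^-4 + 6.110×10^-4 + 3.116 + 0.01192 = 3.129 K/W
Q = ΔT/ΣR = (78.7 °C − 16 °C)/3.129 = 20.0 W

Q = 20.0 W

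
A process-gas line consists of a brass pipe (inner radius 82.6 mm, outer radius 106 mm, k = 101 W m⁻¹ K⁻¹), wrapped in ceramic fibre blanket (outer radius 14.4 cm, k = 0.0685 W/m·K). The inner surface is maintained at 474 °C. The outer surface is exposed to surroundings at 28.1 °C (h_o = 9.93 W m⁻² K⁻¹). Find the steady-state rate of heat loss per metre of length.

Treat each layer as a resistance in series:
  R'_brass = ln(0.106/0.0826)/(2πk) = 0.2494/(2π·101) = 3.930×10^-4 m·K/W
  R'_ceramic fibre blanket = ln(0.144/0.106)/(2πk) = 0.3064/(2π·0.0685) = 0.7118 m·K/W
  R'_conv,out = 1/(2πr h) = 1/(2π·0.144·9.93) = 0.1113 m·K/W
ΣR = 3.930×10^-4 + 0.7118 + 0.1113 = 0.8235 m·K/W
Q' = ΔT/ΣR = (474 °C − 28.1 °C)/0.8235 = 541 W/m

Q' = 541 W/m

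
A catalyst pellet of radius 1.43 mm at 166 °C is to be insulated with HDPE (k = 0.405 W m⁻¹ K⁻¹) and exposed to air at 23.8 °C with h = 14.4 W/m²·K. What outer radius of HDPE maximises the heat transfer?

For a sphere, r_cr = 2k_ins/h = 2·0.405/14.4 = 0.0563 m = 5.62 cm

r_cr = 5.62 cm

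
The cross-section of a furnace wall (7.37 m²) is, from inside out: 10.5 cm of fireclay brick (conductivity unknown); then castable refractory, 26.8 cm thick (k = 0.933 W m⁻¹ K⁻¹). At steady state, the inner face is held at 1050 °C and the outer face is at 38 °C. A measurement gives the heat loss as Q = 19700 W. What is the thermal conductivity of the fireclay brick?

ΣR = ΔT/Q = |1050 − 38|/19700 = 0.05137 K/W
Known resistances:
  R_castable refractory = L/(kA) = 0.268/(0.933·7.37) = 0.03897 K/W
R_fireclay brick = ΣR − ΣR_known = 0.05137 − 0.03897 = 0.01240 K/W
L/(kA) = 0.01240 ⇒ k = 0.105/(0.01240·7.37) = 1.15 W/m·K

k = 1.15 W/m·K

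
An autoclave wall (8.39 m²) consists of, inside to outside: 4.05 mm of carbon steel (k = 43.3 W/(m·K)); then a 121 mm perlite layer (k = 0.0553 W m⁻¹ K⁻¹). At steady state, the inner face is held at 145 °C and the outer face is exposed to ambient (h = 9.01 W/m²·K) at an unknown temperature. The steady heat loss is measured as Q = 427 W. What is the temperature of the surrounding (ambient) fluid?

T_out = 28.0 °C

Sum the resistances:
  R_carbon steel = L/(kA) = 0.00405/(43.3·8.39) = 1.115×10^-5 K/W
  R_perlite = L/(kA) = 0.121/(0.0553·8.39) = 0.2608 K/W
  R_conv,out = 1/(hA) = 1/(9.01·8.39) = 0.01323 K/W
ΣR = 0.2740 K/W
ΔT = Q·ΣR = 427 × 0.2740 = 117.0 K
Heat flows outward, so T_out = T_in − ΔT = 145 − 117.0 = 28.0 °C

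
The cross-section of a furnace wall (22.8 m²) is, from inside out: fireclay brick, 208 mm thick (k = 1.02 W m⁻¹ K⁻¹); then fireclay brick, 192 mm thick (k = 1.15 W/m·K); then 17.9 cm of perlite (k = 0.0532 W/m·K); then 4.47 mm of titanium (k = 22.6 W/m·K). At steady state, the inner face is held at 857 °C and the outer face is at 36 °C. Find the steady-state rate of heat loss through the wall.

Series thermal resistances, inner to outer:
  R_fireclay brick = L/(kA) = 0.208/(1.02·22.8) = 0.008944 K/W
  R_fireclay brick = L/(kA) = 0.192/(1.15·22.8) = 0.007323 K/W
  R_perlite = L/(kA) = 0.179/(0.0532·22.8) = 0.1476 K/W
  R_titanium = L/(kA) = 0.00447/(22.6·22.8) = 8.675×10^-6 K/W
ΣR = 0.008944 + 0.007323 + 0.1476 + 8.675×10^-6 = 0.1639 K/W
Q = ΔT/ΣR = (857 °C − 36 °C)/0.1639 = 5010 W

Q = 5010 W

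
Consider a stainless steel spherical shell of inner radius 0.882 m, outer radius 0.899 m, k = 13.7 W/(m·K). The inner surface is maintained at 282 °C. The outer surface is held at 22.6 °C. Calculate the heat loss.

Q = 2.08×10^6 W

Q = 4πk·ΔT/(1/r₁ − 1/r₂) = 4π × 13.7 × 259.4 / (1/0.882 − 1/0.899) = 2.08×10^6 W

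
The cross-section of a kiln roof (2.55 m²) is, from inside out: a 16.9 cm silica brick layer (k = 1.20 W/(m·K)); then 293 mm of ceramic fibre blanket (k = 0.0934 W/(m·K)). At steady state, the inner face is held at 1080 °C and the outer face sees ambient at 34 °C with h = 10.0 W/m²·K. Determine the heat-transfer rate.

Resistance network (inner→outer):
  R_silica brick = L/(kA) = 0.169/(1.20·2.55) = 0.05523 K/W
  R_ceramic fibre blanket = L/(kA) = 0.293/(0.0934·2.55) = 1.230 K/W
  R_conv,out = 1/(hA) = 1/(10.0·2.55) = 0.03922 K/W
ΣR = 0.05523 + 1.230 + 0.03922 = 1.324 K/W
Q = ΔT/ΣR = (1080 °C − 34 °C)/1.324 = 790 W

Q = 790 W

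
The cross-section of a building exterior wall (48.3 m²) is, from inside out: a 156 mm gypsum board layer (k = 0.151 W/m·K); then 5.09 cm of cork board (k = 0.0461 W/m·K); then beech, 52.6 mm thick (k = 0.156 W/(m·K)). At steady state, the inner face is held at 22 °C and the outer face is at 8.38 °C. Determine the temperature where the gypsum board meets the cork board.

Resistance network (inner→outer):
  R_gypsum board = L/(kA) = 0.156/(0.151·48.3) = 0.02139 K/W
  R_cork board = L/(kA) = 0.0509/(0.0461·48.3) = 0.02286 K/W
  R_beech = L/(kA) = 0.0526/(0.156·48.3) = 0.006981 K/W
ΣR = 0.02139 + 0.02286 + 0.006981 = 0.05123 K/W
Q = ΔT/ΣR = (22 °C − 8.38 °C)/0.05123 = 265.9 W
From the inner boundary to the gypsum board/cork board interface, ΣR_partial = 0.02139 K/W.
T_interface = T_in − Q·ΣR_partial = 22 °C − (265.9)(0.02139) = 16.3 °C

T = 16.3 °C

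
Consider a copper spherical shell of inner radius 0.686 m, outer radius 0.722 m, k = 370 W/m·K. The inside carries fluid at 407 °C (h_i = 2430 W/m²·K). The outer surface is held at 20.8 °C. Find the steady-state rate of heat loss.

Q = 4530 kW

Resistance network (inner→outer):
  R_conv,in = 1/(4πr²h) = 1/(4π·0.686²·2430) = 6.959×10^-5 K/W
  R_copper = (1/0.686 − 1/0.722)/(4πk) = 0.07268/(4π·370) = 1.563×10^-5 K/W
ΣR = 6.959×10^-5 + 1.563×10^-5 = 8.522×10^-5 K/W
Q = ΔT/ΣR = (407 °C − 20.8 °C)/8.522×10^-5 = 4.53×10^6 W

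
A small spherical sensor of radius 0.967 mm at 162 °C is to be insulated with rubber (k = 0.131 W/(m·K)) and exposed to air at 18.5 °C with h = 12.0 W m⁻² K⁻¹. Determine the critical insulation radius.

r_cr = 2.18 cm

For a sphere, r_cr = 2k_ins/h = 2·0.131/12.0 = 0.0218 m = 2.18 cm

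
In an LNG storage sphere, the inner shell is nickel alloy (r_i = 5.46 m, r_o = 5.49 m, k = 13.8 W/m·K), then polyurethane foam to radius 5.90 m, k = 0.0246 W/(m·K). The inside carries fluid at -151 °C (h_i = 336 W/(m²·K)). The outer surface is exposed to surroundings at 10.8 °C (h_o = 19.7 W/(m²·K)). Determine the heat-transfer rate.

Resistance network (inner→outer):
  R_conv,in = 1/(4πr²h) = 1/(4π·5.46²·336) = 7.944×10^-6 K/W
  R_nickel alloy = (1/5.46 − 1/5.49)/(4πk) = 0.001001/(4π·13.8) = 5.771×10^-6 K/W
  R_polyurethane foam = (1/5.49 − 1/5.90)/(4πk) = 0.01266/(4π·0.0246) = 0.04095 K/W
  R_conv,out = 1/(4πr²h) = 1/(4π·5.90²·19.7) = 1.160×10^-4 K/W
ΣR = 7.944×10^-6 + 5.771×10^-6 + 0.04095 + 1.160×10^-4 = 0.04108 K/W
Q = ΔT/ΣR = (-151 °C − 10.8 °C)/0.04108 = -3940 W
(Negative Q ⇒ heat flows inward; heat gain = 3940 W.)

Q = 3940 W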